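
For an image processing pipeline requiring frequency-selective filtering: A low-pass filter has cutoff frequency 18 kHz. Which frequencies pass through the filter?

A low-pass filter passes all frequencies below the cutoff frequency 18 kHz and attenuates higher frequencies.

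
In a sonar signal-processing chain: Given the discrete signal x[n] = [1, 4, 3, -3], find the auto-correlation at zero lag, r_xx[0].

The auto-correlation at zero lag r_xx[0] equals the signal energy.
r_xx[0] = sum of x[n]^2 = 1^2 + 4^2 + 3^2 + (-3)^2
= 1 + 16 + 9 + 9 = 35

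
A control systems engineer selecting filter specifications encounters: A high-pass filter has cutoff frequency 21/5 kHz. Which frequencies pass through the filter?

A high-pass filter passes all frequencies above the cutoff frequency 21/5 kHz and attenuates lower frequencies.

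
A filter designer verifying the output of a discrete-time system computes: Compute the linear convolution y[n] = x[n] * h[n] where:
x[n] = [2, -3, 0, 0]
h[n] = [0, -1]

y[n] = sum_k x[k]*h[n-k]. Output length = len(x) + len(h) - 1 = 4 + 2 - 1 = 5.
y[0] = 2*0 = 0
y[1] = -3*0 + 2*-1 = -2
y[2] = 0*0 + -3*-1 = 3
y[3] = 0*0 + 0*-1 = 0
y[4] = 0*-1 = 0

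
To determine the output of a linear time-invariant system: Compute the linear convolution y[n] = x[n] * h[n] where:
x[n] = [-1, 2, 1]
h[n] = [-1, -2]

y[n] = sum_k x[k]*h[n-k]. Output length = len(x) + len(h) - 1 = 3 + 2 - 1 = 4.
y[0] = -1*-1 = 1
y[1] = 2*-1 + -1*-2 = 0
y[2] = 1*-1 + 2*-2 = -5
y[3] = 1*-2 = -2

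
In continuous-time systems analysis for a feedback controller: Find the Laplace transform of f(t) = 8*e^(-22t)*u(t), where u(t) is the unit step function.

Standard Laplace transform pair:
e^(-at)*u(t) <-> 1/(s+a)
With a = 22: L{8*e^(-22t)*u(t)} = 8/(s+22), ROC: Re(s) > -22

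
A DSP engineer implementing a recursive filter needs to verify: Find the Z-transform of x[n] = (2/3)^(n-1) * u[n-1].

Time-shifting property: if X(z) = Z{x[n]}, then Z{x[n-d]} = z^(-d) * X(z)
X(z) = z/(z - 2/3) for x[n] = (2/3)^n * u[n]
Z{x[n-1]} = z^(-1) * z/(z - 2/3) = 1/(z - 2/3)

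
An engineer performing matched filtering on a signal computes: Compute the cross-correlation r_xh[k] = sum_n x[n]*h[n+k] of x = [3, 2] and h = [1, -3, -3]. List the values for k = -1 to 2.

Both sequences indexed from 0 and zero outside their support.
Lags with overlap: k = -1 to 2.
  r_xh[-1] = x[1]*h[0] = 2
  r_xh[0] = x[0]*h[0] + x[1]*h[1] = -3
  r_xh[1] = x[0]*h[1] + x[1]*h[2] = -15
  r_xh[2] = x[0]*h[2] = -9
r_xh = [2, -3, -15, -9] (for k = -1, ..., 2)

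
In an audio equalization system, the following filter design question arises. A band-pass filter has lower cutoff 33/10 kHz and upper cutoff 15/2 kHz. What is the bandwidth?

Bandwidth = f_high - f_low
= 15/2 kHz - 33/10 kHz = 21/5 kHz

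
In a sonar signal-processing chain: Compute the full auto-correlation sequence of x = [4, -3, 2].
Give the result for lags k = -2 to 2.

r_xx[k] = sum_m x[m]*x[m+k], indexed from 0, for k = -2 to 2:
  r_xx[-2] = x[2]*x[0] = 8
  r_xx[-1] = x[1]*x[0] + x[2]*x[1] = -18
  r_xx[0] = x[0]*x[0] + x[1]*x[1] + x[2]*x[2] = 29
  r_xx[1] = x[0]*x[1] + x[1]*x[2] = -18
  r_xx[2] = x[0]*x[2] = 8
r_xx = [8, -18, 29, -18, 8]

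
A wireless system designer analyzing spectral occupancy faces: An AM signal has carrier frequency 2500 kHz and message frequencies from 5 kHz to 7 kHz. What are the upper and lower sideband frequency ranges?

Upper sideband (USB) = fc + [fm_low, fm_high] = 2500 + [5, 7] = [2505, 2507] kHz
Lower sideband (LSB) = fc - [fm_high, fm_low] = 2500 - [7, 5] = [2493, 2495] kHz
Total occupied spectrum: 2493 kHz to 2507 kHz (plus carrier at 2500 kHz)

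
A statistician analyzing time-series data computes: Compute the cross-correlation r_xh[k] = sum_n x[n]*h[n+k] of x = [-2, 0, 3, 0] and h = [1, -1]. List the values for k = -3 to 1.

Both sequences indexed from 0 and zero outside their support.
Lags with overlap: k = -3 to 1.
  r_xh[-3] = x[3]*h[0] = 0
  r_xh[-2] = x[2]*h[0] + x[3]*h[1] = 3
  r_xh[-1] = x[1]*h[0] + x[2]*h[1] = -3
  r_xh[0] = x[0]*h[0] + x[1]*h[1] = -2
  r_xh[1] = x[0]*h[1] = 2
r_xh = [0, 3, -3, -2, 2] (for k = -3, ..., 1)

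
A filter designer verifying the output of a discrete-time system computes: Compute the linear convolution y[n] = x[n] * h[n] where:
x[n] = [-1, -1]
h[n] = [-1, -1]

y[n] = sum_k x[k]*h[n-k]. Output length = len(x) + len(h) - 1 = 2 + 2 - 1 = 3.
y[0] = -1*-1 = 1
y[1] = -1*-1 + -1*-1 = 2
y[2] = -1*-1 = 1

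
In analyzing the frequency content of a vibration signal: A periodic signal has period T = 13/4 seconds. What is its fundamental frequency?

The fundamental frequency is the reciprocal of the period.
f = 1/T = 1/(13/4) = 4/13 Hz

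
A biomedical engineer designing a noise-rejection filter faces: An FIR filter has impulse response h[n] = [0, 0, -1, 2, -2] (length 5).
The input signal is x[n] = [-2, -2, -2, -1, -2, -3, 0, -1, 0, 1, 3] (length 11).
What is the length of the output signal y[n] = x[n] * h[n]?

For linear convolution, the output length is:
len(y) = len(x) + len(h) - 1 = 11 + 5 - 1 = 15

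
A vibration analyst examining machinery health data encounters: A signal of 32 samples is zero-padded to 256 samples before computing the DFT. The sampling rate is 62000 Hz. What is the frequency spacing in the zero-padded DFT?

Original DFT: N = 32, resolution = f_s/N = 62000/32 = 3875/2 Hz
Zero-padded DFT: N = 256, resolution = f_s/N = 62000/256 = 3875/16 Hz
Zero-padding interpolates the spectrum (finer frequency grid)
but does NOT improve the true spectral resolution (ability to resolve close frequencies).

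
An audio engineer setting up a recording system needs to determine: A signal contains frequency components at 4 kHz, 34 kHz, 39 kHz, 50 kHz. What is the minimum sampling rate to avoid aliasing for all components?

The highest frequency component is f_max = 50 kHz.
Nyquist rate = 2 * f_max = 2 * 50 kHz = 100 kHz.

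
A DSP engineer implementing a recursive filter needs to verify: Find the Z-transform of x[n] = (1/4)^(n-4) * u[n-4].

Time-shifting property: if X(z) = Z{x[n]}, then Z{x[n-d]} = z^(-d) * X(z)
X(z) = z/(z - 1/4) for x[n] = (1/4)^n * u[n]
Z{x[n-4]} = z^(-4) * z/(z - 1/4) = z^(-3)/(z - 1/4)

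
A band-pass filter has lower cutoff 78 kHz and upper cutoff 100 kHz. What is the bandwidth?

Bandwidth = f_high - f_low
= 100 kHz - 78 kHz = 22 kHz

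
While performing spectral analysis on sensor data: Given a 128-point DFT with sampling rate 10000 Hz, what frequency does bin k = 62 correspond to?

The frequency of DFT bin k is: f_k = k * f_s / N
f_62 = 62 * 10000 / 128 = 19375/4 Hz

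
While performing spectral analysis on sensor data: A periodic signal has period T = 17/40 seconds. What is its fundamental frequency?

The fundamental frequency is the reciprocal of the period.
f = 1/T = 1/(17/40) = 40/17 Hz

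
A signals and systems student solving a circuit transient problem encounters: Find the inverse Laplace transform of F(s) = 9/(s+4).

Standard pair: k/(s+a) <-> k*e^(-at)*u(t)
With k=9, a=4: f(t) = 9*e^(-4t)*u(t)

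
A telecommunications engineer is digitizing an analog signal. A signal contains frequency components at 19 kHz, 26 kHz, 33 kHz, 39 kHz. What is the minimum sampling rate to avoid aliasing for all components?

The highest frequency component is f_max = 39 kHz.
Nyquist rate = 2 * f_max = 2 * 39 kHz = 78 kHz.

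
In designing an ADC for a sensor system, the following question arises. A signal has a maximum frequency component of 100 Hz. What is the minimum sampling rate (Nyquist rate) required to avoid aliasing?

By the Nyquist-Shannon sampling theorem,
the minimum sampling rate (Nyquist rate) must be at least 2 * f_max.
Nyquist rate = 2 * 100 Hz = 200 Hz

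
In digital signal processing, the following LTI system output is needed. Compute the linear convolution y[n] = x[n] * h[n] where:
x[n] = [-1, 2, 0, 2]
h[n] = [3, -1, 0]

y[n] = sum_k x[k]*h[n-k]. Output length = len(x) + len(h) - 1 = 4 + 3 - 1 = 6.
y[0] = -1*3 = -3
y[1] = 2*3 + -1*-1 = 7
y[2] = 0*3 + 2*-1 + -1*0 = -2
y[3] = 2*3 + 0*-1 + 2*0 = 6
y[4] = 2*-1 + 0*0 = -2
y[5] = 2*0 = 0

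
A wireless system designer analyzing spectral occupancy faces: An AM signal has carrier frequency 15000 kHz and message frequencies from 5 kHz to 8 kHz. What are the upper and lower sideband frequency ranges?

Upper sideband (USB) = fc + [fm_low, fm_high] = 15000 + [5, 8] = [15005, 15008] kHz
Lower sideband (LSB) = fc - [fm_high, fm_low] = 15000 - [8, 5] = [14992, 14995] kHz
Total occupied spectrum: 14992 kHz to 15008 kHz (plus carrier at 15000 kHz)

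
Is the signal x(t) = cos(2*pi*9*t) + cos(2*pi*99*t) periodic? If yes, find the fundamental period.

f1 = 9 Hz, f2 = 99 Hz
Period T1 = 1/9, T2 = 1/99
Ratio T1/T2 = 99/9, which is rational.
The signal is periodic with fundamental period T = 1/GCD(9,99) = 1/9 s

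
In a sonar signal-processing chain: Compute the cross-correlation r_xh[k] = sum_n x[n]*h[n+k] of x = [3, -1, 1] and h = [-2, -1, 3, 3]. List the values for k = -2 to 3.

Both sequences indexed from 0 and zero outside their support.
Lags with overlap: k = -2 to 3.
  r_xh[-2] = x[2]*h[0] = -2
  r_xh[-1] = x[1]*h[0] + x[2]*h[1] = 1
  r_xh[0] = x[0]*h[0] + x[1]*h[1] + x[2]*h[2] = -2
  r_xh[1] = x[0]*h[1] + x[1]*h[2] + x[2]*h[3] = -3
  r_xh[2] = x[0]*h[2] + x[1]*h[3] = 6
  r_xh[3] = x[0]*h[3] = 9
r_xh = [-2, 1, -2, -3, 6, 9] (for k = -2, ..., 3)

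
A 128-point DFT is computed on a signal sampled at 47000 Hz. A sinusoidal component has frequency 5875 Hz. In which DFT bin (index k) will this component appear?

DFT frequency resolution = f_s/N = 47000/128 = 5875/16 Hz
Bin index k = f_signal / resolution = 5875 / 5875/16 = 16
The signal frequency 5875 Hz falls in DFT bin k = 16.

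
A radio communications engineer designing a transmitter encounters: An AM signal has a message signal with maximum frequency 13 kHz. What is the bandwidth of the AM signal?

In AM (double-sideband), the bandwidth is twice the message frequency.
BW = 2 * f_m = 2 * 13 kHz = 26 kHz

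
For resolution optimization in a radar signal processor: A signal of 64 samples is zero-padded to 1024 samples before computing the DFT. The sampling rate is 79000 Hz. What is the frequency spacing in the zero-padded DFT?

Original DFT: N = 64, resolution = f_s/N = 79000/64 = 9875/8 Hz
Zero-padded DFT: N = 1024, resolution = f_s/N = 79000/1024 = 9875/128 Hz
Zero-padding interpolates the spectrum (finer frequency grid)
but does NOT improve the true spectral resolution (ability to resolve close frequencies).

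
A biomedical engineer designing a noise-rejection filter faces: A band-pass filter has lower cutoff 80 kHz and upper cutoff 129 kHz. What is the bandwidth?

Bandwidth = f_high - f_low
= 129 kHz - 80 kHz = 49 kHz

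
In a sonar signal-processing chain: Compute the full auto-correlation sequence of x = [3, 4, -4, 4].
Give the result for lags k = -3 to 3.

r_xx[k] = sum_m x[m]*x[m+k], indexed from 0, for k = -3 to 3:
  r_xx[-3] = x[3]*x[0] = 12
  r_xx[-2] = x[2]*x[0] + x[3]*x[1] = 4
  r_xx[-1] = x[1]*x[0] + x[2]*x[1] + x[3]*x[2] = -20
  r_xx[0] = x[0]*x[0] + x[1]*x[1] + x[2]*x[2] + x[3]*x[3] = 57
  r_xx[1] = x[0]*x[1] + x[1]*x[2] + x[2]*x[3] = -20
  r_xx[2] = x[0]*x[2] + x[1]*x[3] = 4
  r_xx[3] = x[0]*x[3] = 12
r_xx = [12, 4, -20, 57, -20, 4, 12]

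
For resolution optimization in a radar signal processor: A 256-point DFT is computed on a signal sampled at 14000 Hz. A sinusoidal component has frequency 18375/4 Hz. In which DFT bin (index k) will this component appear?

DFT frequency resolution = f_s/N = 14000/256 = 875/16 Hz
Bin index k = f_signal / resolution = 18375/4 / 875/16 = 84
The signal frequency 18375/4 Hz falls in DFT bin k = 84.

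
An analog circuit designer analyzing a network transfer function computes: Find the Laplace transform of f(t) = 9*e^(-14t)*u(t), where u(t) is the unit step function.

Standard Laplace transform pair:
e^(-at)*u(t) <-> 1/(s+a)
With a = 14: L{9*e^(-14t)*u(t)} = 9/(s+14), ROC: Re(s) > -14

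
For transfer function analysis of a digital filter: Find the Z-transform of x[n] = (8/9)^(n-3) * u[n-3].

Time-shifting property: if X(z) = Z{x[n]}, then Z{x[n-d]} = z^(-d) * X(z)
X(z) = z/(z - 8/9) for x[n] = (8/9)^n * u[n]
Z{x[n-3]} = z^(-3) * z/(z - 8/9) = z^(-2)/(z - 8/9)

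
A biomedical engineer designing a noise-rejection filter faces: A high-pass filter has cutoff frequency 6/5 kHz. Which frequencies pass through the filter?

A high-pass filter passes all frequencies above the cutoff frequency 6/5 kHz and attenuates lower frequencies.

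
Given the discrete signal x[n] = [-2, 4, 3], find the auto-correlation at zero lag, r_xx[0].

The auto-correlation at zero lag r_xx[0] equals the signal energy.
r_xx[0] = sum of x[n]^2 = (-2)^2 + 4^2 + 3^2
= 4 + 16 + 9 = 29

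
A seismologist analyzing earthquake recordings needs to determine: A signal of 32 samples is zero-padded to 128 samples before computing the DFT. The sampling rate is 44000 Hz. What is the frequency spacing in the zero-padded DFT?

Original DFT: N = 32, resolution = f_s/N = 44000/32 = 1375 Hz
Zero-padded DFT: N = 128, resolution = f_s/N = 44000/128 = 1375/4 Hz
Zero-padding interpolates the spectrum (finer frequency grid)
but does NOT improve the true spectral resolution (ability to resolve close frequencies).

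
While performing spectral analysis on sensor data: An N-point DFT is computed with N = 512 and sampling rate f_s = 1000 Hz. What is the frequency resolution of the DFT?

DFT frequency resolution = f_s / N
= 1000 / 512 = 125/64 Hz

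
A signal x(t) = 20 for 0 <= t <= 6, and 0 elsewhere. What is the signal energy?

Energy = integral of |x(t)|^2 dt over the signal duration
= 20^2 * 6 = 400 * 6 = 2400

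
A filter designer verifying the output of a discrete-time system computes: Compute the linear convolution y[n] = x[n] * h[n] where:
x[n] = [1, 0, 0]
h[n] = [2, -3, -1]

y[n] = sum_k x[k]*h[n-k]. Output length = len(x) + len(h) - 1 = 3 + 3 - 1 = 5.
y[0] = 1*2 = 2
y[1] = 0*2 + 1*-3 = -3
y[2] = 0*2 + 0*-3 + 1*-1 = -1
y[3] = 0*-3 + 0*-1 = 0
y[4] = 0*-1 = 0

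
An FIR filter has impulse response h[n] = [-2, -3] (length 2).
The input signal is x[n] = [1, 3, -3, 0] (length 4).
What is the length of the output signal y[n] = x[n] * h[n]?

For linear convolution, the output length is:
len(y) = len(x) + len(h) - 1 = 4 + 2 - 1 = 5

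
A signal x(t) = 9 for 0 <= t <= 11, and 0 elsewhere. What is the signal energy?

Energy = integral of |x(t)|^2 dt over the signal duration
= 9^2 * 11 = 81 * 11 = 891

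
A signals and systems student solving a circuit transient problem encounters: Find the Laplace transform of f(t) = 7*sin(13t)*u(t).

Standard pair: sin(wt)*u(t) <-> w/(s^2+w^2)
With w = 13: L{7*sin(13t)*u(t)} = 91/(s^2+169)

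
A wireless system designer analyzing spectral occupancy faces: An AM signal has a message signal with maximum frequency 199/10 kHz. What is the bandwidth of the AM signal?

In AM (double-sideband), the bandwidth is twice the message frequency.
BW = 2 * f_m = 2 * 199/10 kHz = 199/5 kHz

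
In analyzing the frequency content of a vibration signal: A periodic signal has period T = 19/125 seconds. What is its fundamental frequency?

The fundamental frequency is the reciprocal of the period.
f = 1/T = 1/(19/125) = 125/19 Hz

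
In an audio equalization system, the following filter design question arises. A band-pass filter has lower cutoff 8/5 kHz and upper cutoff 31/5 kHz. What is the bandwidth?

Bandwidth = f_high - f_low
= 31/5 kHz - 8/5 kHz = 23/5 kHz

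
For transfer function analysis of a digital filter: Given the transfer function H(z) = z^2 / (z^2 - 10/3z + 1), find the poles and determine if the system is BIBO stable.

Poles are roots of the denominator: z^2 - 10/3z + 1 = 0.
Quadratic formula: z = [-(-10/3) +/- sqrt((-10/3)^2 - 4*(1))] / 2
Discriminant = 100/9 - 4 = 64/9; sqrt = 8/3.
z = (10/3 +/- 8/3) / 2 => z = 3 or z = 1/3.
|p1| = 3, |p2| = 1/3.
For BIBO stability, all poles must lie inside the unit circle (|p| < 1).
System is UNSTABLE since at least one |p| >= 1.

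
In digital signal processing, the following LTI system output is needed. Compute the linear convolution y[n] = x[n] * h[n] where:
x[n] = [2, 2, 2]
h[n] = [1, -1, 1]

y[n] = sum_k x[k]*h[n-k]. Output length = len(x) + len(h) - 1 = 3 + 3 - 1 = 5.
y[0] = 2*1 = 2
y[1] = 2*1 + 2*-1 = 0
y[2] = 2*1 + 2*-1 + 2*1 = 2
y[3] = 2*-1 + 2*1 = 0
y[4] = 2*1 = 2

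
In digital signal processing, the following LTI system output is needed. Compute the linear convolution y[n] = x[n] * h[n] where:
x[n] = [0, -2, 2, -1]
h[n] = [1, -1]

y[n] = sum_k x[k]*h[n-k]. Output length = len(x) + len(h) - 1 = 4 + 2 - 1 = 5.
y[0] = 0*1 = 0
y[1] = -2*1 + 0*-1 = -2
y[2] = 2*1 + -2*-1 = 4
y[3] = -1*1 + 2*-1 = -3
y[4] = -1*-1 = 1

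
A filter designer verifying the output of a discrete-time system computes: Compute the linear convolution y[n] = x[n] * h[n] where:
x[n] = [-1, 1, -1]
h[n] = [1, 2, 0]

y[n] = sum_k x[k]*h[n-k]. Output length = len(x) + len(h) - 1 = 3 + 3 - 1 = 5.
y[0] = -1*1 = -1
y[1] = 1*1 + -1*2 = -1
y[2] = -1*1 + 1*2 + -1*0 = 1
y[3] = -1*2 + 1*0 = -2
y[4] = -1*0 = 0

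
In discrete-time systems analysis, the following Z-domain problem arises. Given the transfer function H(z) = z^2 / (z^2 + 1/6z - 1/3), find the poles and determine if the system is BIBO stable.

Poles are roots of the denominator: z^2 + 1/6z - 1/3 = 0.
Quadratic formula: z = [-(1/6) +/- sqrt((1/6)^2 - 4*(-1/3))] / 2
Discriminant = 1/36 + 4/3 = 49/36; sqrt = 7/6.
z = (-1/6 +/- 7/6) / 2 => z = 1/2 or z = -2/3.
|p1| = 2/3, |p2| = 1/2.
For BIBO stability, all poles must lie inside the unit circle (|p| < 1).
System is STABLE since both |p| < 1.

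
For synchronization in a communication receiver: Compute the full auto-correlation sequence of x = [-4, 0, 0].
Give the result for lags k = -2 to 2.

r_xx[k] = sum_m x[m]*x[m+k], indexed from 0, for k = -2 to 2:
  r_xx[-2] = x[2]*x[0] = 0
  r_xx[-1] = x[1]*x[0] + x[2]*x[1] = 0
  r_xx[0] = x[0]*x[0] + x[1]*x[1] + x[2]*x[2] = 16
  r_xx[1] = x[0]*x[1] + x[1]*x[2] = 0
  r_xx[2] = x[0]*x[2] = 0
r_xx = [0, 0, 16, 0, 0]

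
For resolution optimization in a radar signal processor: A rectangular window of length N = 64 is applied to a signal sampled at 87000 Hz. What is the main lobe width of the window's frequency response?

For a rectangular window of length N,
the main lobe width in frequency is 2*f_s/N.
= 2*87000/64 = 10875/4 Hz
This determines the minimum frequency separation for resolving two sinusoids.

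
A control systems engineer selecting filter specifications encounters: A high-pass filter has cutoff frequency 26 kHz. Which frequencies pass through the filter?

A high-pass filter passes all frequencies above the cutoff frequency 26 kHz and attenuates lower frequencies.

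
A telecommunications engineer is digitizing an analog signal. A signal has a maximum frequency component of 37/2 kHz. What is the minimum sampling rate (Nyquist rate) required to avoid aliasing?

By the Nyquist-Shannon sampling theorem,
the minimum sampling rate (Nyquist rate) must be at least 2 * f_max.
Nyquist rate = 2 * 37/2 kHz = 37 kHz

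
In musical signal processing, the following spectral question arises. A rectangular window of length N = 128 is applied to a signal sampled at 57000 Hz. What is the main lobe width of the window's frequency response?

For a rectangular window of length N,
the main lobe width in frequency is 2*f_s/N.
= 2*57000/128 = 7125/8 Hz
This determines the minimum frequency separation for resolving two sinusoids.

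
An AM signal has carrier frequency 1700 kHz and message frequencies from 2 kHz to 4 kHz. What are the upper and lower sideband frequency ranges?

Upper sideband (USB) = fc + [fm_low, fm_high] = 1700 + [2, 4] = [1702, 1704] kHz
Lower sideband (LSB) = fc - [fm_high, fm_low] = 1700 - [4, 2] = [1696, 1698] kHz
Total occupied spectrum: 1696 kHz to 1704 kHz (plus carrier at 1700 kHz)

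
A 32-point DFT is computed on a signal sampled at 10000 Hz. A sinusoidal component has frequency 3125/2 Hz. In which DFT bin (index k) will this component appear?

DFT frequency resolution = f_s/N = 10000/32 = 625/2 Hz
Bin index k = f_signal / resolution = 3125/2 / 625/2 = 5
The signal frequency 3125/2 Hz falls in DFT bin k = 5.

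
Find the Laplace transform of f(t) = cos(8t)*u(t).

Standard pair: cos(wt)*u(t) <-> s/(s^2+w^2)
With w = 8: L{cos(8t)*u(t)} = s/(s^2+64)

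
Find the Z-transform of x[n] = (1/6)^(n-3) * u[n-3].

Time-shifting property: if X(z) = Z{x[n]}, then Z{x[n-d]} = z^(-d) * X(z)
X(z) = z/(z - 1/6) for x[n] = (1/6)^n * u[n]
Z{x[n-3]} = z^(-3) * z/(z - 1/6) = z^(-2)/(z - 1/6)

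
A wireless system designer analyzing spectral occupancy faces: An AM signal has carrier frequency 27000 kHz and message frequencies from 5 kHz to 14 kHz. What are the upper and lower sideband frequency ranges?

Upper sideband (USB) = fc + [fm_low, fm_high] = 27000 + [5, 14] = [27005, 27014] kHz
Lower sideband (LSB) = fc - [fm_high, fm_low] = 27000 - [14, 5] = [26986, 26995] kHz
Total occupied spectrum: 26986 kHz to 27014 kHz (plus carrier at 27000 kHz)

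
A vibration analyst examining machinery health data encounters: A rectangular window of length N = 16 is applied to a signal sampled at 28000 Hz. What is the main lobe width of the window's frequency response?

For a rectangular window of length N,
the main lobe width in frequency is 2*f_s/N.
= 2*28000/16 = 3500 Hz
This determines the minimum frequency separation for resolving two sinusoids.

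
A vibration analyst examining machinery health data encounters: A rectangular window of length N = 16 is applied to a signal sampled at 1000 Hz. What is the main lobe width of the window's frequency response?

For a rectangular window of length N,
the main lobe width in frequency is 2*f_s/N.
= 2*1000/16 = 125 Hz
This determines the minimum frequency separation for resolving two sinusoids.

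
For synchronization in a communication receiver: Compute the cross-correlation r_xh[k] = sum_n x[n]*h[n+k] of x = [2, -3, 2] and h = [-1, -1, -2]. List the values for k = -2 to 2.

Both sequences indexed from 0 and zero outside their support.
Lags with overlap: k = -2 to 2.
  r_xh[-2] = x[2]*h[0] = -2
  r_xh[-1] = x[1]*h[0] + x[2]*h[1] = 1
  r_xh[0] = x[0]*h[0] + x[1]*h[1] + x[2]*h[2] = -3
  r_xh[1] = x[0]*h[1] + x[1]*h[2] = 4
  r_xh[2] = x[0]*h[2] = -4
r_xh = [-2, 1, -3, 4, -4] (for k = -2, ..., 2)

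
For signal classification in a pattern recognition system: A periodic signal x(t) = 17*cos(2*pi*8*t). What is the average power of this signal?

Average power of A*cos(wt) is A^2/2.
P = 17^2 / 2 = 289/2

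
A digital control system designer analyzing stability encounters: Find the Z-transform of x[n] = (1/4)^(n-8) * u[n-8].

Time-shifting property: if X(z) = Z{x[n]}, then Z{x[n-d]} = z^(-d) * X(z)
X(z) = z/(z - 1/4) for x[n] = (1/4)^n * u[n]
Z{x[n-8]} = z^(-8) * z/(z - 1/4) = z^(-7)/(z - 1/4)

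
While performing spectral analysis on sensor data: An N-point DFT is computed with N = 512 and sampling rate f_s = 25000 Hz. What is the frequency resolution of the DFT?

DFT frequency resolution = f_s / N
= 25000 / 512 = 3125/64 Hz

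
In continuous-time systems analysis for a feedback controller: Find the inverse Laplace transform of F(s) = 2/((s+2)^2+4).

Standard pair: w/((s+a)^2+w^2) <-> e^(-at)*sin(wt)*u(t)
With a=2, w=2: f(t) = e^(-2t)*sin(2t)*u(t)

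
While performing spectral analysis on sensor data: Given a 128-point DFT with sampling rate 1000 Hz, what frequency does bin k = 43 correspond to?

The frequency of DFT bin k is: f_k = k * f_s / N
f_43 = 43 * 1000 / 128 = 5375/16 Hz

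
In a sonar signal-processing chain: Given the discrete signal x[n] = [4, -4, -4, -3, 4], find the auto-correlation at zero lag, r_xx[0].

The auto-correlation at zero lag r_xx[0] equals the signal energy.
r_xx[0] = sum of x[n]^2 = 4^2 + (-4)^2 + (-4)^2 + (-3)^2 + 4^2
= 16 + 16 + 16 + 9 + 16 = 73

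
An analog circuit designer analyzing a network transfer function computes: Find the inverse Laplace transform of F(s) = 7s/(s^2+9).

Standard pair: s/(s^2+w^2) <-> cos(wt)*u(t)
With k=7, w=3: f(t) = 7*cos(3t)*u(t)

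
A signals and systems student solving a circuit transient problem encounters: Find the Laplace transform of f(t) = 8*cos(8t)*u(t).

Standard pair: cos(wt)*u(t) <-> s/(s^2+w^2)
With w = 8: L{8*cos(8t)*u(t)} = 8s/(s^2+64)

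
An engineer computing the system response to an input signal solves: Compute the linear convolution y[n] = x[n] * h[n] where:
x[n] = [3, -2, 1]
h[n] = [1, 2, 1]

y[n] = sum_k x[k]*h[n-k]. Output length = len(x) + len(h) - 1 = 3 + 3 - 1 = 5.
y[0] = 3*1 = 3
y[1] = -2*1 + 3*2 = 4
y[2] = 1*1 + -2*2 + 3*1 = 0
y[3] = 1*2 + -2*1 = 0
y[4] = 1*1 = 1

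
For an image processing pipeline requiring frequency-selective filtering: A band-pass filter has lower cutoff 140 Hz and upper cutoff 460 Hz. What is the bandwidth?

Bandwidth = f_high - f_low
= 460 Hz - 140 Hz = 320 Hz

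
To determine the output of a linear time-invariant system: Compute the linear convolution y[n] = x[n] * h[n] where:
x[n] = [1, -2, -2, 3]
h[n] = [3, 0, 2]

y[n] = sum_k x[k]*h[n-k]. Output length = len(x) + len(h) - 1 = 4 + 3 - 1 = 6.
y[0] = 1*3 = 3
y[1] = -2*3 + 1*0 = -6
y[2] = -2*3 + -2*0 + 1*2 = -4
y[3] = 3*3 + -2*0 + -2*2 = 5
y[4] = 3*0 + -2*2 = -4
y[5] = 3*2 = 6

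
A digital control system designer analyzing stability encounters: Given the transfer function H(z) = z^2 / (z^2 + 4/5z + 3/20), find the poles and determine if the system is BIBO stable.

Poles are roots of the denominator: z^2 + 4/5z + 3/20 = 0.
Quadratic formula: z = [-(4/5) +/- sqrt((4/5)^2 - 4*(3/20))] / 2
Discriminant = 16/25 - 3/5 = 1/25; sqrt = 1/5.
z = (-4/5 +/- 1/5) / 2 => z = -3/10 or z = -1/2.
|p1| = 3/10, |p2| = 1/2.
For BIBO stability, all poles must lie inside the unit circle (|p| < 1).
System is STABLE since both |p| < 1.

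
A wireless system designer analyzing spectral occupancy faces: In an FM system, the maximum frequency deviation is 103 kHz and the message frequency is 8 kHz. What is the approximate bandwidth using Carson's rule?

Carson's rule: BW = 2*(delta_f + f_m)
= 2*(103 + 8) kHz = 222 kHz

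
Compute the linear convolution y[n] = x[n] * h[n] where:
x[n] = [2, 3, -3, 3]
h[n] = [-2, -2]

y[n] = sum_k x[k]*h[n-k]. Output length = len(x) + len(h) - 1 = 4 + 2 - 1 = 5.
y[0] = 2*-2 = -4
y[1] = 3*-2 + 2*-2 = -10
y[2] = -3*-2 + 3*-2 = 0
y[3] = 3*-2 + -3*-2 = 0
y[4] = 3*-2 = -6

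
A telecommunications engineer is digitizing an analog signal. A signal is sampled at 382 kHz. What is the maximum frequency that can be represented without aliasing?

The maximum frequency that can be represented without aliasing
is the Nyquist frequency: f_max = f_s / 2 = 382 kHz / 2 = 191 kHz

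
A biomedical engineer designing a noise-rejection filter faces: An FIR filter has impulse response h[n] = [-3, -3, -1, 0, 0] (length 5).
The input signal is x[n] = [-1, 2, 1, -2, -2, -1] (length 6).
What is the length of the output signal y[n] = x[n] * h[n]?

For linear convolution, the output length is:
len(y) = len(x) + len(h) - 1 = 6 + 5 - 1 = 10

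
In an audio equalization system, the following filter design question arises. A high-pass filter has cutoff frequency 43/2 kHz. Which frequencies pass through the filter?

A high-pass filter passes all frequencies above the cutoff frequency 43/2 kHz and attenuates lower frequencies.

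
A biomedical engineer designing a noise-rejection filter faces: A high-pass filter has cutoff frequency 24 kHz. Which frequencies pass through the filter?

A high-pass filter passes all frequencies above the cutoff frequency 24 kHz and attenuates lower frequencies.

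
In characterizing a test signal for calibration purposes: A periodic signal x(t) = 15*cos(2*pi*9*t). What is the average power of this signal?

Average power of A*cos(wt) is A^2/2.
P = 15^2 / 2 = 225/2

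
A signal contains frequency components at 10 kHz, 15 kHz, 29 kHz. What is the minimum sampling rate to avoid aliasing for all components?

The highest frequency component is f_max = 29 kHz.
Nyquist rate = 2 * f_max = 2 * 29 kHz = 58 kHz.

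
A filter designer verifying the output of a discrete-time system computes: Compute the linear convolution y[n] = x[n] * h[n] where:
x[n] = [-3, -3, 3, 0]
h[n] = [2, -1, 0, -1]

y[n] = sum_k x[k]*h[n-k]. Output length = len(x) + len(h) - 1 = 4 + 4 - 1 = 7.
y[0] = -3*2 = -6
y[1] = -3*2 + -3*-1 = -3
y[2] = 3*2 + -3*-1 + -3*0 = 9
y[3] = 0*2 + 3*-1 + -3*0 + -3*-1 = 0
y[4] = 0*-1 + 3*0 + -3*-1 = 3
y[5] = 0*0 + 3*-1 = -3
y[6] = 0*-1 = 0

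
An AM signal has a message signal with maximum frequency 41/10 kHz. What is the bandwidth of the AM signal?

In AM (double-sideband), the bandwidth is twice the message frequency.
BW = 2 * f_m = 2 * 41/10 kHz = 41/5 kHz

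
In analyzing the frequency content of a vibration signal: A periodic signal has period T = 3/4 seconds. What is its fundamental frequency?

The fundamental frequency is the reciprocal of the period.
f = 1/T = 1/(3/4) = 4/3 Hz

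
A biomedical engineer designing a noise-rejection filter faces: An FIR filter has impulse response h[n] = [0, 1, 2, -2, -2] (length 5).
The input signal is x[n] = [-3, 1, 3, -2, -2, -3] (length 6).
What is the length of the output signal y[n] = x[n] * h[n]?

For linear convolution, the output length is:
len(y) = len(x) + len(h) - 1 = 6 + 5 - 1 = 10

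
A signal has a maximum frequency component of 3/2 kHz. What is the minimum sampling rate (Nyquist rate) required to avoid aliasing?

By the Nyquist-Shannon sampling theorem,
the minimum sampling rate (Nyquist rate) must be at least 2 * f_max.
Nyquist rate = 2 * 3/2 kHz = 3 kHz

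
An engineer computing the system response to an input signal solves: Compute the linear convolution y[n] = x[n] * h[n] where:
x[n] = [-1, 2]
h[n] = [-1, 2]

y[n] = sum_k x[k]*h[n-k]. Output length = len(x) + len(h) - 1 = 2 + 2 - 1 = 3.
y[0] = -1*-1 = 1
y[1] = 2*-1 + -1*2 = -4
y[2] = 2*2 = 4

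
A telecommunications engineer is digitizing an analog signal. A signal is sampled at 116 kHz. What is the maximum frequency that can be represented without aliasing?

The maximum frequency that can be represented without aliasing
is the Nyquist frequency: f_max = f_s / 2 = 116 kHz / 2 = 58 kHz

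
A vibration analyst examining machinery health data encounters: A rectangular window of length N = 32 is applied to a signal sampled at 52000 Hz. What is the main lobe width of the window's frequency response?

For a rectangular window of length N,
the main lobe width in frequency is 2*f_s/N.
= 2*52000/32 = 3250 Hz
This determines the minimum frequency separation for resolving two sinusoids.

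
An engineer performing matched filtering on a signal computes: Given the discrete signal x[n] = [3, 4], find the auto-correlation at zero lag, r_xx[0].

The auto-correlation at zero lag r_xx[0] equals the signal energy.
r_xx[0] = sum of x[n]^2 = 3^2 + 4^2
= 9 + 16 = 25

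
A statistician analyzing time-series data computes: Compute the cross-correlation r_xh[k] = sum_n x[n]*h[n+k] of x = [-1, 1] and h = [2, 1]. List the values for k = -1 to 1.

Both sequences indexed from 0 and zero outside their support.
Lags with overlap: k = -1 to 1.
  r_xh[-1] = x[1]*h[0] = 2
  r_xh[0] = x[0]*h[0] + x[1]*h[1] = -1
  r_xh[1] = x[0]*h[1] = -1
r_xh = [2, -1, -1] (for k = -1, ..., 1)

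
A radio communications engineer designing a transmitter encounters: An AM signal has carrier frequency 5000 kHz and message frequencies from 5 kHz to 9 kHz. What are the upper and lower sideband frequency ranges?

Upper sideband (USB) = fc + [fm_low, fm_high] = 5000 + [5, 9] = [5005, 5009] kHz
Lower sideband (LSB) = fc - [fm_high, fm_low] = 5000 - [9, 5] = [4991, 4995] kHz
Total occupied spectrum: 4991 kHz to 5009 kHz (plus carrier at 5000 kHz)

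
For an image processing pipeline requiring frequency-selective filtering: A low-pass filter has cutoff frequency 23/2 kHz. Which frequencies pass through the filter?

A low-pass filter passes all frequencies below the cutoff frequency 23/2 kHz and attenuates higher frequencies.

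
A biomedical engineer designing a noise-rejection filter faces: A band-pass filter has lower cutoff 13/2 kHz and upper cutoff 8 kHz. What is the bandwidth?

Bandwidth = f_high - f_low
= 8 kHz - 13/2 kHz = 3/2 kHz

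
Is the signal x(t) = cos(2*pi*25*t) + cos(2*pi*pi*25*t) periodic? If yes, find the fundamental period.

f1 = 25 Hz, f2 = 25*pi Hz
Ratio f2/f1 = pi, which is irrational.
Since the frequency ratio is irrational, no common period exists.
The signal is not periodic.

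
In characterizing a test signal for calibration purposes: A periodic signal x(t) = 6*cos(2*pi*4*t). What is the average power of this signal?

Average power of A*cos(wt) is A^2/2.
P = 6^2 / 2 = 36/2 = 18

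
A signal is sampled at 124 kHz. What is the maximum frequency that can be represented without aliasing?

The maximum frequency that can be represented without aliasing
is the Nyquist frequency: f_max = f_s / 2 = 124 kHz / 2 = 62 kHz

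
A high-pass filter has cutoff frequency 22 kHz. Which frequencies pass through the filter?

A high-pass filter passes all frequencies above the cutoff frequency 22 kHz and attenuates lower frequencies.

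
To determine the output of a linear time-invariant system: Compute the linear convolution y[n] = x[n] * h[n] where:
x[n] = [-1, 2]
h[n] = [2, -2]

y[n] = sum_k x[k]*h[n-k]. Output length = len(x) + len(h) - 1 = 2 + 2 - 1 = 3.
y[0] = -1*2 = -2
y[1] = 2*2 + -1*-2 = 6
y[2] = 2*-2 = -4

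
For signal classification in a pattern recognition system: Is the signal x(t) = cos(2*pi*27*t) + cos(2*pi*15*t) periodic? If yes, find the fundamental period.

f1 = 27 Hz, f2 = 15 Hz
Period T1 = 1/27, T2 = 1/15
Ratio T1/T2 = 15/27, which is rational.
The signal is periodic with fundamental period T = 1/GCD(27,15) = 1/3 s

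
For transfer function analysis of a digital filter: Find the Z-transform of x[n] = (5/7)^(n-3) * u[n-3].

Time-shifting property: if X(z) = Z{x[n]}, then Z{x[n-d]} = z^(-d) * X(z)
X(z) = z/(z - 5/7) for x[n] = (5/7)^n * u[n]
Z{x[n-3]} = z^(-3) * z/(z - 5/7) = z^(-2)/(z - 5/7)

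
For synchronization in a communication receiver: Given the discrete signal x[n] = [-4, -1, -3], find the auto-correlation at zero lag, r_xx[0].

The auto-correlation at zero lag r_xx[0] equals the signal energy.
r_xx[0] = sum of x[n]^2 = (-4)^2 + (-1)^2 + (-3)^2
= 16 + 1 + 9 = 26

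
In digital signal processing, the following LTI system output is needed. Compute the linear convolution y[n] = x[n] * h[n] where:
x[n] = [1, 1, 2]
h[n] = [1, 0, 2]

y[n] = sum_k x[k]*h[n-k]. Output length = len(x) + len(h) - 1 = 3 + 3 - 1 = 5.
y[0] = 1*1 = 1
y[1] = 1*1 + 1*0 = 1
y[2] = 2*1 + 1*0 + 1*2 = 4
y[3] = 2*0 + 1*2 = 2
y[4] = 2*2 = 4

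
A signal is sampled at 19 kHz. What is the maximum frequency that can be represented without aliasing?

The maximum frequency that can be represented without aliasing
is the Nyquist frequency: f_max = f_s / 2 = 19 kHz / 2 = 19/2 kHz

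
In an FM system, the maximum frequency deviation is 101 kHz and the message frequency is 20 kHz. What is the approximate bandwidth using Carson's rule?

Carson's rule: BW = 2*(delta_f + f_m)
= 2*(101 + 20) kHz = 242 kHz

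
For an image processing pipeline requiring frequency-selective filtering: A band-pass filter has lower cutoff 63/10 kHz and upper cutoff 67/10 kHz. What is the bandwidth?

Bandwidth = f_high - f_low
= 67/10 kHz - 63/10 kHz = 2/5 kHz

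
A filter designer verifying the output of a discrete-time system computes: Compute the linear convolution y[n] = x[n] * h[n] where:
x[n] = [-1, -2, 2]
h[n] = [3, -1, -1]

y[n] = sum_k x[k]*h[n-k]. Output length = len(x) + len(h) - 1 = 3 + 3 - 1 = 5.
y[0] = -1*3 = -3
y[1] = -2*3 + -1*-1 = -5
y[2] = 2*3 + -2*-1 + -1*-1 = 9
y[3] = 2*-1 + -2*-1 = 0
y[4] = 2*-1 = -2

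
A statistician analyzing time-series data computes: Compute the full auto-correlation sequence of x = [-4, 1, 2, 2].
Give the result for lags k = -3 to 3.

r_xx[k] = sum_m x[m]*x[m+k], indexed from 0, for k = -3 to 3:
  r_xx[-3] = x[3]*x[0] = -8
  r_xx[-2] = x[2]*x[0] + x[3]*x[1] = -6
  r_xx[-1] = x[1]*x[0] + x[2]*x[1] + x[3]*x[2] = 2
  r_xx[0] = x[0]*x[0] + x[1]*x[1] + x[2]*x[2] + x[3]*x[3] = 25
  r_xx[1] = x[0]*x[1] + x[1]*x[2] + x[2]*x[3] = 2
  r_xx[2] = x[0]*x[2] + x[1]*x[3] = -6
  r_xx[3] = x[0]*x[3] = -8
r_xx = [-8, -6, 2, 25, 2, -6, -8]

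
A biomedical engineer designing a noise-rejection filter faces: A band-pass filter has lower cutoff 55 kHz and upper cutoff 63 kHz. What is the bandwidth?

Bandwidth = f_high - f_low
= 63 kHz - 55 kHz = 8 kHz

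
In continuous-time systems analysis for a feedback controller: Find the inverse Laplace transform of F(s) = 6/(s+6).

Standard pair: k/(s+a) <-> k*e^(-at)*u(t)
With k=6, a=6: f(t) = 6*e^(-6t)*u(t)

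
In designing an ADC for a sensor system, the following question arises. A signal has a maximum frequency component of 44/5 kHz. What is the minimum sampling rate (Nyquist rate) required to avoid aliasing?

By the Nyquist-Shannon sampling theorem,
the minimum sampling rate (Nyquist rate) must be at least 2 * f_max.
Nyquist rate = 2 * 44/5 kHz = 88/5 kHz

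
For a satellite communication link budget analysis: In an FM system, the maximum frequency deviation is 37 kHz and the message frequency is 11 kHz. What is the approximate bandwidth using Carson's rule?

Carson's rule: BW = 2*(delta_f + f_m)
= 2*(37 + 11) kHz = 96 kHz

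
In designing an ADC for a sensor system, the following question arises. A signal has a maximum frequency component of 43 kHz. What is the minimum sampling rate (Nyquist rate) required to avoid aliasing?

By the Nyquist-Shannon sampling theorem,
the minimum sampling rate (Nyquist rate) must be at least 2 * f_max.
Nyquist rate = 2 * 43 kHz = 86 kHz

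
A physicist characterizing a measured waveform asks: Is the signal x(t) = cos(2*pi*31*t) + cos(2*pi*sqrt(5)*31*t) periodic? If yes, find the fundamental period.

f1 = 31 Hz, f2 = 31*sqrt(5) Hz
Ratio f2/f1 = sqrt(5), which is irrational.
Since the frequency ratio is irrational, no common period exists.
The signal is not periodic.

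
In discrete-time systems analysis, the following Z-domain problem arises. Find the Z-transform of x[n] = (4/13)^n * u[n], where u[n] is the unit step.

The Z-transform of a^n * u[n] is z/(z-a) for |z| > |a|.
Here a = 4/13, so X(z) = z/(z - (4/13)) = 13z/(13z - 4)
ROC: |z| > 4/13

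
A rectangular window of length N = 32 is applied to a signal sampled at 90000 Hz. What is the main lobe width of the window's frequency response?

For a rectangular window of length N,
the main lobe width in frequency is 2*f_s/N.
= 2*90000/32 = 5625 Hz
This determines the minimum frequency separation for resolving two sinusoids.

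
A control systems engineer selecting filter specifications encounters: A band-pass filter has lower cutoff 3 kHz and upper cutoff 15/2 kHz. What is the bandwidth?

Bandwidth = f_high - f_low
= 15/2 kHz - 3 kHz = 9/2 kHz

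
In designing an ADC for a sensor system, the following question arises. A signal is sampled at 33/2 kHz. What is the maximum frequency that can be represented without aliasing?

The maximum frequency that can be represented without aliasing
is the Nyquist frequency: f_max = f_s / 2 = 33/2 kHz / 2 = 33/4 kHz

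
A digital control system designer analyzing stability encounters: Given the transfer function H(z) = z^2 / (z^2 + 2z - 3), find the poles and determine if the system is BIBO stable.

Poles are roots of the denominator: z^2 + 2z - 3 = 0.
Quadratic formula: z = [-(2) +/- sqrt((2)^2 - 4*(-3))] / 2
Discriminant = 4 + 12 = 16; sqrt = 4.
z = (-2 +/- 4) / 2 => z = 1 or z = -3.
|p1| = 3, |p2| = 1.
For BIBO stability, all poles must lie inside the unit circle (|p| < 1).
System is UNSTABLE since at least one |p| >= 1.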